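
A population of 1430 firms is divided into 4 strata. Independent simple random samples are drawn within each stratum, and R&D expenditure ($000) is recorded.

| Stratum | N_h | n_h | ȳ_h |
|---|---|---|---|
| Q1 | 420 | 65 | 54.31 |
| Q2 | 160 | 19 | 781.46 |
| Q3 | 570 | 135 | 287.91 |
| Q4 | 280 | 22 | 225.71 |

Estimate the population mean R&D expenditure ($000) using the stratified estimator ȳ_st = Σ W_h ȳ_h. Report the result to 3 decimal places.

N = Σ N_h = 1430. Stratum weights W_h = N_h/N.
ȳ_st = (420·54.31 + 160·781.46 + 570·287.91 + 280·225.71) / 1430 = 262.34357

ȳ_st ≈ 262.344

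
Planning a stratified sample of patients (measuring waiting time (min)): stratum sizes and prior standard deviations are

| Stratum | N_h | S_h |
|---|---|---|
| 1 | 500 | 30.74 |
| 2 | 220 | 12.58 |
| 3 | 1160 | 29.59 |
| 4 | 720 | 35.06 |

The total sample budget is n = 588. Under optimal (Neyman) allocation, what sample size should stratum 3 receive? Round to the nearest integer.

Neyman allocation: n_h = n · N_h S_h / Σ N_i S_i, with n = 588.
  stratum 1: N_h·S_h = 500·30.74 = 15370.00
  stratum 2: N_h·S_h = 220·12.58 = 2767.60
  stratum 3: N_h·S_h = 1160·29.59 = 34324.40
  stratum 4: N_h·S_h = 720·35.06 = 25243.20
Σ N_h S_h = 77705.20
n for stratum 3 = 588·34324.40/77705.20 = 259.735 → 260

260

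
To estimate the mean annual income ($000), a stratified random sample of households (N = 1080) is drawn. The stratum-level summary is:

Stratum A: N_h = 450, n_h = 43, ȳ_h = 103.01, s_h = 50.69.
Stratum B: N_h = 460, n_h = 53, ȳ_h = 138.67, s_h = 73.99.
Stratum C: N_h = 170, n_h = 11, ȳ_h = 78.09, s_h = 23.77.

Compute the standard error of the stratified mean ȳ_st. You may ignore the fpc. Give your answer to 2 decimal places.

SE(ȳ_st) ≈ 5.51

V̂(ȳ_st) = Σ W_h² s_h²/n_h, with W_h = N_h/N and N = 1080:
  stratum A: (450/1080)²·50.69²/43 = 10.3742
  stratum B: (460/1080)²·73.99²/53 = 18.7387
  stratum C: (170/1080)²·23.77²/11 = 1.27267
V̂(ȳ_st) = 30.3855
SE(ȳ_st) = √30.3855 = 5.5123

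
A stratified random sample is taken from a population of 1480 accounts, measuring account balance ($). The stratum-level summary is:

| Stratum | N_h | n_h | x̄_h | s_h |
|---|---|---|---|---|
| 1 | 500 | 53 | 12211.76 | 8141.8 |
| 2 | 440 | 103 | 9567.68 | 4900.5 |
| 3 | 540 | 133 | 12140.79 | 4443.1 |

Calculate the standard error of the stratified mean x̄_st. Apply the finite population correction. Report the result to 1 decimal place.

V̂(x̄_st) = Σ W_h² (1 − n_h/N_h) s_h²/n_h, with W_h = N_h/N and N = 1480:
  stratum 1: (500/1480)²·(1 − 53/500)·8141.8²/53 = 127620
  stratum 2: (440/1480)²·(1 − 103/440)·4900.5²/103 = 15783.5
  stratum 3: (540/1480)²·(1 − 133/540)·4443.1²/133 = 14893.1
V̂(x̄_st) = 158297
SE(x̄_st) = √158297 = 397.865

SE(x̄_st) ≈ 397.9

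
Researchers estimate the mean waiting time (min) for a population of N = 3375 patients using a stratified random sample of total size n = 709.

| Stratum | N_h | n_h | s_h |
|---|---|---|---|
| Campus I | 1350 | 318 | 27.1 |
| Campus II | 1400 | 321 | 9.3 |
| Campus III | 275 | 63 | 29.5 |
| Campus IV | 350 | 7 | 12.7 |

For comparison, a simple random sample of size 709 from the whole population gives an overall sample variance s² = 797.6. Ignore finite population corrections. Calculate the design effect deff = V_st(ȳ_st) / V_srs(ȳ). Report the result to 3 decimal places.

deff ≈ 0.671

V̂(ȳ_st) = Σ W_h² s_h²/n_h, with W_h = N_h/N and N = 3375:
  stratum Campus I: (1350/3375)²·27.1²/318 = 0.369514
  stratum Campus II: (1400/3375)²·9.3²/321 = 0.0463628
  stratum Campus III: (275/3375)²·29.5²/63 = 0.091711
  stratum Campus IV: (350/3375)²·12.7²/7 = 0.247798
V_st = 0.755386
V_srs = s²/n = 797.6/709 = 1.12496
deff = V_st / V_srs = 0.755386/1.12496 = 0.6715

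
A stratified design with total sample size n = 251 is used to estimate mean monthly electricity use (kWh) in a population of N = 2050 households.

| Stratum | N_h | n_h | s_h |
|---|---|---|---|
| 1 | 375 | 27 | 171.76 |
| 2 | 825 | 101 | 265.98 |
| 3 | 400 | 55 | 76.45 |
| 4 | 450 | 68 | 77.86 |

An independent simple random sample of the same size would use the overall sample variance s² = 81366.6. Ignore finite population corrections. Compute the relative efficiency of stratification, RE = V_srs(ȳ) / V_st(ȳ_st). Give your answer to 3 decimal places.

V̂(ȳ_st) = Σ W_h² s_h²/n_h, with W_h = N_h/N and N = 2050:
  stratum 1: (375/2050)²·171.76²/27 = 36.5624
  stratum 2: (825/2050)²·265.98²/101 = 113.443
  stratum 3: (400/2050)²·76.45²/55 = 4.0458
  stratum 4: (450/2050)²·77.86²/68 = 4.29573
V_st = 158.347
V_srs = s²/n = 81366.6/251 = 324.17
Relative efficiency = V_srs / V_st = 324.17/158.347 = 2.0472

RE ≈ 2.047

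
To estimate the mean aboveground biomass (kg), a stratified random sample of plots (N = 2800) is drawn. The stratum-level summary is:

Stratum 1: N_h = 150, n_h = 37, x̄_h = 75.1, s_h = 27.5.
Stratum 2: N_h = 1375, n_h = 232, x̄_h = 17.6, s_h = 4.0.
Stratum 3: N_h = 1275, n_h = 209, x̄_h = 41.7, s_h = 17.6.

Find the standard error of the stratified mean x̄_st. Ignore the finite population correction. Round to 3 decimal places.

SE(x̄_st) ≈ 0.619

V̂(x̄_st) = Σ W_h² s_h²/n_h, with W_h = N_h/N and N = 2800:
  stratum 1: (150/2800)²·27.5²/37 = 0.0586584
  stratum 2: (1375/2800)²·4.0²/232 = 0.0166311
  stratum 3: (1275/2800)²·17.6²/209 = 0.307315
V̂(x̄_st) = 0.382604
SE(x̄_st) = √0.382604 = 0.61855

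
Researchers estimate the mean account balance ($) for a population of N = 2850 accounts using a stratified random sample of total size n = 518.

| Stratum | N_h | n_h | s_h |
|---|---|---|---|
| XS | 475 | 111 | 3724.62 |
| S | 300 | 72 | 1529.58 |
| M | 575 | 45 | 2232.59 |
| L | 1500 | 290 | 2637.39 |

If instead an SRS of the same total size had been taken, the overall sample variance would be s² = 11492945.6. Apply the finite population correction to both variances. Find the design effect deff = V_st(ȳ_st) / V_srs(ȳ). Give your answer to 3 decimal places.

deff ≈ 0.686

V̂(ȳ_st) = Σ W_h² (1 − n_h/N_h) s_h²/n_h, with W_h = N_h/N and N = 2850:
  stratum XS: (475/2850)²·(1 − 111/475)·3724.62²/111 = 2660.4
  stratum S: (300/2850)²·(1 − 72/300)·1529.58²/72 = 273.639
  stratum M: (575/2850)²·(1 − 45/575)·2232.59²/45 = 4155.85
  stratum L: (1500/2850)²·(1 − 290/1500)·2637.39²/290 = 5359.66
V_st = 12449.5
V_srs = (1 − 518/2850)·11492945.6/518 = 18154.5
deff = V_st / V_srs = 12449.5/18154.5 = 0.6858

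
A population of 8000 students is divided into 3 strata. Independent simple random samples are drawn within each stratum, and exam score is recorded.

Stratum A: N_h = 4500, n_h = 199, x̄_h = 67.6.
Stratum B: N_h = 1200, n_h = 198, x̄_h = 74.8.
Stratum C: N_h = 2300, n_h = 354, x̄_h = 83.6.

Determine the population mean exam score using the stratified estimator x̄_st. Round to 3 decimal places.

N = Σ N_h = 8000. Stratum weights W_h = N_h/N.
x̄_st = (4500·67.6 + 1200·74.8 + 2300·83.6) / 8000 = 73.28000

x̄_st ≈ 73.280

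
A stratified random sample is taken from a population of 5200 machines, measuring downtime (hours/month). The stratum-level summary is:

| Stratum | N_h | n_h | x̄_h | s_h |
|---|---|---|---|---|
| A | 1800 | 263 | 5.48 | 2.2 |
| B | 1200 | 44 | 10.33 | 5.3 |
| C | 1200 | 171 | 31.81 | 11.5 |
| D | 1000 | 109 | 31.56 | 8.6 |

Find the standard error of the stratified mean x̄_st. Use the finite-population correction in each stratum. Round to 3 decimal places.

V̂(x̄_st) = Σ W_h² (1 − n_h/N_h) s_h²/n_h, with W_h = N_h/N and N = 5200:
  stratum A: (1800/5200)²·(1 − 263/1800)·2.2²/263 = 0.00188291
  stratum B: (1200/5200)²·(1 − 44/1200)·5.3²/44 = 0.0327515
  stratum C: (1200/5200)²·(1 − 171/1200)·11.5²/171 = 0.0353175
  stratum D: (1000/5200)²·(1 − 109/1000)·8.6²/109 = 0.0223584
V̂(x̄_st) = 0.0923103
SE(x̄_st) = √0.0923103 = 0.303826

SE(x̄_st) ≈ 0.304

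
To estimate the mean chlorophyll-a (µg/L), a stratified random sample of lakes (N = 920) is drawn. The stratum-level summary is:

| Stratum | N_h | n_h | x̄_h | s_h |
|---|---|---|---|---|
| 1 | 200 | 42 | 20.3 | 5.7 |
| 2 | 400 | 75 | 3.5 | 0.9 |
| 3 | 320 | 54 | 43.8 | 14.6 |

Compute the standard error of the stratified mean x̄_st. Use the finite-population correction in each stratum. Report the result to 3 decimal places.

V̂(x̄_st) = Σ W_h² (1 − n_h/N_h) s_h²/n_h, with W_h = N_h/N and N = 920:
  stratum 1: (200/920)²·(1 − 42/200)·5.7²/42 = 0.028881
  stratum 2: (400/920)²·(1 − 75/400)·0.9²/75 = 0.00165879
  stratum 3: (320/920)²·(1 − 54/320)·14.6²/54 = 0.396979
V̂(x̄_st) = 0.427519
SE(x̄_st) = √0.427519 = 0.653849

SE(x̄_st) ≈ 0.654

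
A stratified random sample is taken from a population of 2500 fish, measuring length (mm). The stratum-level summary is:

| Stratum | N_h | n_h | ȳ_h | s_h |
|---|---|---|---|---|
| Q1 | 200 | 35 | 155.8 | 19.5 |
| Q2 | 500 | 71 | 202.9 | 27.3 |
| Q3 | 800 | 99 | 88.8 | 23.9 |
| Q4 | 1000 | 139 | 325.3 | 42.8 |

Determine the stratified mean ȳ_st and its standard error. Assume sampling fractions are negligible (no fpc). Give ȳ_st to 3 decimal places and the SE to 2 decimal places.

ȳ_st ≈ 211.580, SE ≈ 1.79

ȳ_st = Σ W_h ȳ_h = (200·155.8 + 500·202.9 + 800·88.8 + 1000·325.3)/2500 = 211.58000
V̂(ȳ_st) = Σ W_h² s_h²/n_h, with W_h = N_h/N and N = 2500:
  stratum Q1: (200/2500)²·19.5²/35 = 0.0695314
  stratum Q2: (500/2500)²·27.3²/71 = 0.419882
  stratum Q3: (800/2500)²·23.9²/99 = 0.590827
  stratum Q4: (1000/2500)²·42.8²/139 = 2.10859
V̂(ȳ_st) = 3.18883
SE(ȳ_st) = √3.18883 = 1.78573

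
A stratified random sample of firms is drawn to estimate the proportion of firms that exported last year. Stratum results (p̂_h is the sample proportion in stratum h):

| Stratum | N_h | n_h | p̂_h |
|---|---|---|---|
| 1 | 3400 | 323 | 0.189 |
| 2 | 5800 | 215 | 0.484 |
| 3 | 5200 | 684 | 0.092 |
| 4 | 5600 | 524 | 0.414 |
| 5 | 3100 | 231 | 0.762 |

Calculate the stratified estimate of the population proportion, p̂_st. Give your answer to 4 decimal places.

N = 23100; stratum weights W_h = N_h/N.
p̂_st = Σ W_h p̂_h = (3400·0.189 + 5800·0.484 + 5200·0.092 + 5600·0.414 + 3100·0.762)/23100 = 0.37268

p̂_st ≈ 0.3727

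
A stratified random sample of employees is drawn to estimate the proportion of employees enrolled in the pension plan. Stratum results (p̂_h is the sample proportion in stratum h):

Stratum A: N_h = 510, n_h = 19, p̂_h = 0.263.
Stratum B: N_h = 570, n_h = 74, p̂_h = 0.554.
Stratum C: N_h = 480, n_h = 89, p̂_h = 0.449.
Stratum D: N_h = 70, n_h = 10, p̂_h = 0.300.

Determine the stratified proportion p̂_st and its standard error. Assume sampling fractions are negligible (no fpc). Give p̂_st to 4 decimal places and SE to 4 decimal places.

N = 1630; stratum weights W_h = N_h/N.
p̂_st = Σ W_h p̂_h = (510·0.263 + 570·0.554 + 480·0.449 + 70·0.300)/1630 = 0.42112
V̂(p̂_st) = Σ W_h² p̂_h(1−p̂_h)/(n_h−1):
  stratum A: (510/1630)²·0.263·0.737/18 = 0.00105418
  stratum B: (570/1630)²·0.554·0.446/73 = 0.000413901
  stratum C: (480/1630)²·0.449·0.551/88 = 0.000243794
  stratum D: (70/1630)²·0.300·0.700/9 = 4.30326e-05
V̂(p̂_st) = 0.00175491; SE = √V̂ = 0.0418916

p̂_st ≈ 0.4211, SE ≈ 0.0419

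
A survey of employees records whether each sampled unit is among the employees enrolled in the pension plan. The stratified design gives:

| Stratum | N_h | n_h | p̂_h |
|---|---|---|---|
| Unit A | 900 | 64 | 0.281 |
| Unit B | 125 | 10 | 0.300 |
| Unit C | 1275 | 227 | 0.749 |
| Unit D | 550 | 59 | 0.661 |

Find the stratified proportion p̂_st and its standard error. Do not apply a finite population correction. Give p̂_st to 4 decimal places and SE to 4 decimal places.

p̂_st ≈ 0.5645, SE ≈ 0.0260

N = 2850; stratum weights W_h = N_h/N.
p̂_st = Σ W_h p̂_h = (900·0.281 + 125·0.300 + 1275·0.749 + 550·0.661)/2850 = 0.56454
V̂(p̂_st) = Σ W_h² p̂_h(1−p̂_h)/(n_h−1):
  stratum Unit A: (900/2850)²·0.281·0.719/63 = 0.000319808
  stratum Unit B: (125/2850)²·0.300·0.700/9 = 4.48856e-05
  stratum Unit C: (1275/2850)²·0.749·0.251/226 = 0.000166486
  stratum Unit D: (550/2850)²·0.661·0.339/58 = 0.000143883
V̂(p̂_st) = 0.000675063; SE = √V̂ = 0.025982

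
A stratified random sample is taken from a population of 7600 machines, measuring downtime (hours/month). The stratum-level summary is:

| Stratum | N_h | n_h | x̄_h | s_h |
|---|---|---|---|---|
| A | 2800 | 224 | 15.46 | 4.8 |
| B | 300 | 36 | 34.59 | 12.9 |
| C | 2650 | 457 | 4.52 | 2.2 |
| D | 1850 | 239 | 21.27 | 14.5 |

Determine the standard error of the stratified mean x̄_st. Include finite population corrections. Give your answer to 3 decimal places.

V̂(x̄_st) = Σ W_h² (1 − n_h/N_h) s_h²/n_h, with W_h = N_h/N and N = 7600:
  stratum A: (2800/7600)²·(1 − 224/2800)·4.8²/224 = 0.0128443
  stratum B: (300/7600)²·(1 − 36/300)·12.9²/36 = 0.00633833
  stratum C: (2650/7600)²·(1 − 457/2650)·2.2²/457 = 0.00106558
  stratum D: (1850/7600)²·(1 − 239/1850)·14.5²/239 = 0.0453919
V̂(x̄_st) = 0.0656401
SE(x̄_st) = √0.0656401 = 0.256203

SE(x̄_st) ≈ 0.256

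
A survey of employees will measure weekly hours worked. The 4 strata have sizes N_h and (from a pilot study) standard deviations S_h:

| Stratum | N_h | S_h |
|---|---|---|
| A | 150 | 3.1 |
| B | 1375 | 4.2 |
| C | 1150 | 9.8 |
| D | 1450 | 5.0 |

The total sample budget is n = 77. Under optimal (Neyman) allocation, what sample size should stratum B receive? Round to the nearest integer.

Neyman allocation: n_h = n · N_h S_h / Σ N_i S_i, with n = 77.
  stratum A: N_h·S_h = 150·3.1 = 465.00
  stratum B: N_h·S_h = 1375·4.2 = 5775.00
  stratum C: N_h·S_h = 1150·9.8 = 11270.00
  stratum D: N_h·S_h = 1450·5.0 = 7250.00
Σ N_h S_h = 24760.00
n for stratum B = 77·5775.00/24760.00 = 17.959 → 18

18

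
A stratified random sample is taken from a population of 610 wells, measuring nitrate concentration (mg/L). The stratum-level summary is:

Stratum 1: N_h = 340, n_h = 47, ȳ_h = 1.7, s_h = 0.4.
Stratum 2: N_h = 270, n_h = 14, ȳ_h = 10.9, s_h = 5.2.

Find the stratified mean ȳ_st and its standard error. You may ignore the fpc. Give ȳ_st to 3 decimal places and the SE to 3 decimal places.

ȳ_st ≈ 5.772, SE ≈ 0.616

ȳ_st = Σ W_h ȳ_h = (340·1.7 + 270·10.9)/610 = 5.77213
V̂(ȳ_st) = Σ W_h² s_h²/n_h, with W_h = N_h/N and N = 610:
  stratum 1: (340/610)²·0.4²/47 = 0.0010576
  stratum 2: (270/610)²·5.2²/14 = 0.378396
V̂(ȳ_st) = 0.379454
SE(ȳ_st) = √0.379454 = 0.615998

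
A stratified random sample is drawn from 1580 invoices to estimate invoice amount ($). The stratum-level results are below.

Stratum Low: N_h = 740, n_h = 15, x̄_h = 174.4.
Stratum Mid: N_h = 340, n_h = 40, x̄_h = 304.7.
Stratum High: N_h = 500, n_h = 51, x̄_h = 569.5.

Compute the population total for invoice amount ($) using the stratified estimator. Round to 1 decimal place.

τ̂_st ≈ 517404.0

τ̂_st = Σ N_h x̄_h = 740·174.4 + 340·304.7 + 500·569.5 = 517404.0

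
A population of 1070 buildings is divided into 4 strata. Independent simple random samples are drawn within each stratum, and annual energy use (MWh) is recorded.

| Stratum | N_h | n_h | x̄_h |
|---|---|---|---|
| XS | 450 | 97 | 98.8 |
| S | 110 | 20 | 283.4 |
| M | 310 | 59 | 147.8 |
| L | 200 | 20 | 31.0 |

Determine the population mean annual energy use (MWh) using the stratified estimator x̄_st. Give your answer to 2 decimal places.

N = Σ N_h = 1070. Stratum weights W_h = N_h/N.
x̄_st = (450·98.8 + 110·283.4 + 310·147.8 + 200·31.0) / 1070 = 119.3009

x̄_st ≈ 119.30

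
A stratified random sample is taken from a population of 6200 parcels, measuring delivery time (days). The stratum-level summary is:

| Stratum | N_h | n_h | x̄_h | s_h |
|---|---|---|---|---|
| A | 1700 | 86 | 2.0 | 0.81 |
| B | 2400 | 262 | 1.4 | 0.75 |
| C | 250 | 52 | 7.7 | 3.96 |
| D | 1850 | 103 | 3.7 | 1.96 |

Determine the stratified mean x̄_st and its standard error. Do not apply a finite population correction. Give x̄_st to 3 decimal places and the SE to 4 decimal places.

x̄_st ≈ 2.505, SE ≈ 0.0686

x̄_st = Σ W_h x̄_h = (1700·2.0 + 2400·1.4 + 250·7.7 + 1850·3.7)/6200 = 2.50484
V̂(x̄_st) = Σ W_h² s_h²/n_h, with W_h = N_h/N and N = 6200:
  stratum A: (1700/6200)²·0.81²/86 = 0.00057357
  stratum B: (2400/6200)²·0.75²/262 = 0.000321707
  stratum C: (250/6200)²·3.96²/52 = 0.000490325
  stratum D: (1850/6200)²·1.96²/103 = 0.00332074
V̂(x̄_st) = 0.00470634
SE(x̄_st) = √0.00470634 = 0.0686028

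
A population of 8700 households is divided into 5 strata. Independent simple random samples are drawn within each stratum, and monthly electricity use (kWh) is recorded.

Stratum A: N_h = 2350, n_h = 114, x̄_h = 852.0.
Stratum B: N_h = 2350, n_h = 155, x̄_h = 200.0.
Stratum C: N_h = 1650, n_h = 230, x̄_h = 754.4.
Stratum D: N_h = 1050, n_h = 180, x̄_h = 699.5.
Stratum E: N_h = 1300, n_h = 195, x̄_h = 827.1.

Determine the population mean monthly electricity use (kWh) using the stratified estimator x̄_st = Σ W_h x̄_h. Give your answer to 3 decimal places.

N = Σ N_h = 8700. Stratum weights W_h = N_h/N.
x̄_st = (2350·852.0 + 2350·200.0 + 1650·754.4 + 1050·699.5 + 1300·827.1) / 8700 = 635.24885

x̄_st ≈ 635.249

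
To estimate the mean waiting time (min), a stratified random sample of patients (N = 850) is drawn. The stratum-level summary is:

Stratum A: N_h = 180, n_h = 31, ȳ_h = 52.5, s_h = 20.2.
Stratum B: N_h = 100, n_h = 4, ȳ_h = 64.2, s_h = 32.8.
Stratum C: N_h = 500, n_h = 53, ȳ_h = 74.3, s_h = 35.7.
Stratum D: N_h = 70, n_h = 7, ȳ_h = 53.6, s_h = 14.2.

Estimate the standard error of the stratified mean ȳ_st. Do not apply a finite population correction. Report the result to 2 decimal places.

V̂(ȳ_st) = Σ W_h² s_h²/n_h, with W_h = N_h/N and N = 850:
  stratum A: (180/850)²·20.2²/31 = 0.590267
  stratum B: (100/850)²·32.8²/4 = 3.72263
  stratum C: (500/850)²·35.7²/53 = 8.32075
  stratum D: (70/850)²·14.2²/7 = 0.195361
V̂(ȳ_st) = 12.829
SE(ȳ_st) = √12.829 = 3.58176

SE(ȳ_st) ≈ 3.58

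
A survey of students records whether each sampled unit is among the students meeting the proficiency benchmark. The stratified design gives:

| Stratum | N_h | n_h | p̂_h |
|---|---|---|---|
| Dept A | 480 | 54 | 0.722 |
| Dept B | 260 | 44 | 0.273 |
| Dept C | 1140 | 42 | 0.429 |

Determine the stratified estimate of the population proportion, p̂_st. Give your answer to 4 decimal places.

N = 1880; stratum weights W_h = N_h/N.
p̂_st = Σ W_h p̂_h = (480·0.722 + 260·0.273 + 1140·0.429)/1880 = 0.48223

p̂_st ≈ 0.4822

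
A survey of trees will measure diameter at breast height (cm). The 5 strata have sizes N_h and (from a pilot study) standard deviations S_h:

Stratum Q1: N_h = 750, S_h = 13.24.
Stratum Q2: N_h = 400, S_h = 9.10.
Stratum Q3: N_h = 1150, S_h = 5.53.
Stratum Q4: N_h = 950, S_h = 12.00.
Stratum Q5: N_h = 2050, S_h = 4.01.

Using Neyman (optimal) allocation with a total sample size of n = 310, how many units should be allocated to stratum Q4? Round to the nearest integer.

89

Neyman allocation: n_h = n · N_h S_h / Σ N_i S_i, with n = 310.
  stratum Q1: N_h·S_h = 750·13.24 = 9930.00
  stratum Q2: N_h·S_h = 400·9.10 = 3640.00
  stratum Q3: N_h·S_h = 1150·5.53 = 6359.50
  stratum Q4: N_h·S_h = 950·12.00 = 11400.00
  stratum Q5: N_h·S_h = 2050·4.01 = 8220.50
Σ N_h S_h = 39550.00
n for stratum Q4 = 310·11400.00/39550.00 = 89.355 → 89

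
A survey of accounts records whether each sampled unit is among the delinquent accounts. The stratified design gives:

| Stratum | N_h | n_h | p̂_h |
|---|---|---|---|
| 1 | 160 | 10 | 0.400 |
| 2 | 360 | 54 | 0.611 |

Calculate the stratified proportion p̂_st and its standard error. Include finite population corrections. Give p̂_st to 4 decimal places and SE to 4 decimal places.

p̂_st ≈ 0.5461, SE ≈ 0.0648

N = 520; stratum weights W_h = N_h/N.
p̂_st = Σ W_h p̂_h = (160·0.400 + 360·0.611)/520 = 0.54608
V̂(p̂_st) = Σ W_h² (1 − n_h/N_h) p̂_h(1−p̂_h)/(n_h−1):
  stratum 1: (160/520)²·(1 − 10/160)·0.400·0.600/9 = 0.00236686
  stratum 2: (360/520)²·(1 − 54/360)·0.611·0.389/53 = 0.00182697
V̂(p̂_st) = 0.00419384; SE = √V̂ = 0.0647598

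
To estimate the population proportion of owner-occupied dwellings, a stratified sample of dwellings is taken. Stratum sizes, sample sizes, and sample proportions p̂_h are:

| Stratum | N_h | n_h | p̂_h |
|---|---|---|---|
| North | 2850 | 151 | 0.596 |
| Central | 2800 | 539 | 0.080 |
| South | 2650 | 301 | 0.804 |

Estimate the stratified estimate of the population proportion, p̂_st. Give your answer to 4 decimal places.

N = 8300; stratum weights W_h = N_h/N.
p̂_st = Σ W_h p̂_h = (2850·0.596 + 2800·0.080 + 2650·0.804)/8300 = 0.48834

p̂_st ≈ 0.4883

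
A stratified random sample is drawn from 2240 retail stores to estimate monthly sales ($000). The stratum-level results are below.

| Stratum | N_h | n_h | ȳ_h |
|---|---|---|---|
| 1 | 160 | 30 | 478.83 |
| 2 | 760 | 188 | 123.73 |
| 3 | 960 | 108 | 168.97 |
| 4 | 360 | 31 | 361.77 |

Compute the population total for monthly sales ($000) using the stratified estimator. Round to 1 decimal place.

τ̂_st = Σ N_h ȳ_h = 160·478.83 + 760·123.73 + 960·168.97 + 360·361.77 = 463096.0

τ̂_st ≈ 463096.0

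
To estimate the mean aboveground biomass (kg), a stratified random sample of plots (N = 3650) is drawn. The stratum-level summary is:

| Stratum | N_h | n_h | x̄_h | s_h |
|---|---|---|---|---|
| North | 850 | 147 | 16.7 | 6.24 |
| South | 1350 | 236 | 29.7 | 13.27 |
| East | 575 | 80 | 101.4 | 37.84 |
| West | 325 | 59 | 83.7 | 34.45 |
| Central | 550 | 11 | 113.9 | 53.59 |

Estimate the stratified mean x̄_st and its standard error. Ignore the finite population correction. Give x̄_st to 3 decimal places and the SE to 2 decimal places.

x̄_st = Σ W_h x̄_h = (850·16.7 + 1350·29.7 + 575·101.4 + 325·83.7 + 550·113.9)/3650 = 55.46370
V̂(x̄_st) = Σ W_h² s_h²/n_h, with W_h = N_h/N and N = 3650:
  stratum North: (850/3650)²·6.24²/147 = 0.0143649
  stratum South: (1350/3650)²·13.27²/236 = 0.102073
  stratum East: (575/3650)²·37.84²/80 = 0.444183
  stratum West: (325/3650)²·34.45²/59 = 0.15948
  stratum Central: (550/3650)²·53.59²/11 = 5.92809
V̂(x̄_st) = 6.64819
SE(x̄_st) = √6.64819 = 2.57841

x̄_st ≈ 55.464, SE ≈ 2.58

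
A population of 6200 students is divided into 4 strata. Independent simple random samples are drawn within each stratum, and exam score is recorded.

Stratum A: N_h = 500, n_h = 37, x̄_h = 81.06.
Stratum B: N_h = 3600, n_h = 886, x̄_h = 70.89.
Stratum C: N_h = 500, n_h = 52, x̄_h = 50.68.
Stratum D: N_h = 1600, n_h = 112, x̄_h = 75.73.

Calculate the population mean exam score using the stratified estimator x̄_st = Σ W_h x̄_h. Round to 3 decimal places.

N = Σ N_h = 6200. Stratum weights W_h = N_h/N.
x̄_st = (500·81.06 + 3600·70.89 + 500·50.68 + 1600·75.73) / 6200 = 71.32935

x̄_st ≈ 71.329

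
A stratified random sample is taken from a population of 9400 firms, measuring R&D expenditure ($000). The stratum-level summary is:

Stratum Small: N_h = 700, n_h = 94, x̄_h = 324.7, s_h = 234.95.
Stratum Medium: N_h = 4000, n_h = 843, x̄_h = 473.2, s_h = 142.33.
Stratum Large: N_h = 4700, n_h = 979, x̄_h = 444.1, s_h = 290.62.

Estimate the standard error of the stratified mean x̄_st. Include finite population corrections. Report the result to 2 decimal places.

SE(x̄_st) ≈ 4.83

V̂(x̄_st) = Σ W_h² (1 − n_h/N_h) s_h²/n_h, with W_h = N_h/N and N = 9400:
  stratum Small: (700/9400)²·(1 − 94/700)·234.95²/94 = 2.81928
  stratum Medium: (4000/9400)²·(1 − 843/4000)·142.33²/843 = 3.43435
  stratum Large: (4700/9400)²·(1 − 979/4700)·290.62²/979 = 17.0754
V̂(x̄_st) = 23.329
SE(x̄_st) = √23.329 = 4.83001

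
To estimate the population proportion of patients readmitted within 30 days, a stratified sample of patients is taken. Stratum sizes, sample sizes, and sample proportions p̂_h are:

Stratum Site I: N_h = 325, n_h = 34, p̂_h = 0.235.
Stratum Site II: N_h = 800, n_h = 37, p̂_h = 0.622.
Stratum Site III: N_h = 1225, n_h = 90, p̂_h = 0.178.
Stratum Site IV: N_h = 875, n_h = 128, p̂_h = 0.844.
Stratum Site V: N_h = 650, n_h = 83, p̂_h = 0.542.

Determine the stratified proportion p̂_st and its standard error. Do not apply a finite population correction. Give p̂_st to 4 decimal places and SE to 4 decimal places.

p̂_st ≈ 0.4859, SE ≈ 0.0249

N = 3875; stratum weights W_h = N_h/N.
p̂_st = Σ W_h p̂_h = (325·0.235 + 800·0.622 + 1225·0.178 + 875·0.844 + 650·0.542)/3875 = 0.48589
V̂(p̂_st) = Σ W_h² p̂_h(1−p̂_h)/(n_h−1):
  stratum Site I: (325/3875)²·0.235·0.765/33 = 3.83212e-05
  stratum Site II: (800/3875)²·0.622·0.378/36 = 0.000278366
  stratum Site III: (1225/3875)²·0.178·0.822/89 = 0.000164297
  stratum Site IV: (875/3875)²·0.844·0.156/127 = 5.28611e-05
  stratum Site V: (650/3875)²·0.542·0.458/82 = 8.51793e-05
V̂(p̂_st) = 0.000619025; SE = √V̂ = 0.0248802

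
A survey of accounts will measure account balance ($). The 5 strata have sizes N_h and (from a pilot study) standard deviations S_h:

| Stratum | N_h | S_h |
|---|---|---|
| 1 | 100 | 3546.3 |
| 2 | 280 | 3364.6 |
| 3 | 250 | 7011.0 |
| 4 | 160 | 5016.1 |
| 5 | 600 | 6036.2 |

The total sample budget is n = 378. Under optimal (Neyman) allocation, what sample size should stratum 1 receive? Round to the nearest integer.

Neyman allocation: n_h = n · N_h S_h / Σ N_i S_i, with n = 378.
  stratum 1: N_h·S_h = 100·3546.3 = 354630.00
  stratum 2: N_h·S_h = 280·3364.6 = 942088.00
  stratum 3: N_h·S_h = 250·7011.0 = 1752750.00
  stratum 4: N_h·S_h = 160·5016.1 = 802576.00
  stratum 5: N_h·S_h = 600·6036.2 = 3621720.00
Σ N_h S_h = 7473764.00
n for stratum 1 = 378·354630.00/7473764.00 = 17.936 → 18

18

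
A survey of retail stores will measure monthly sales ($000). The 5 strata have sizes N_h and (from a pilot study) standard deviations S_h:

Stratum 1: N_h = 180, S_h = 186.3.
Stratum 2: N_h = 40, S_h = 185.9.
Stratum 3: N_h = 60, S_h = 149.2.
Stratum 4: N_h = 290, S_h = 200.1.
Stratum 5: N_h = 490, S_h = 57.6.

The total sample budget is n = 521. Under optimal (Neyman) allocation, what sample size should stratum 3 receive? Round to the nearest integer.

34

Neyman allocation: n_h = n · N_h S_h / Σ N_i S_i, with n = 521.
  stratum 1: N_h·S_h = 180·186.3 = 33534.00
  stratum 2: N_h·S_h = 40·185.9 = 7436.00
  stratum 3: N_h·S_h = 60·149.2 = 8952.00
  stratum 4: N_h·S_h = 290·200.1 = 58029.00
  stratum 5: N_h·S_h = 490·57.6 = 28224.00
Σ N_h S_h = 136175.00
n for stratum 3 = 521·8952.00/136175.00 = 34.250 → 34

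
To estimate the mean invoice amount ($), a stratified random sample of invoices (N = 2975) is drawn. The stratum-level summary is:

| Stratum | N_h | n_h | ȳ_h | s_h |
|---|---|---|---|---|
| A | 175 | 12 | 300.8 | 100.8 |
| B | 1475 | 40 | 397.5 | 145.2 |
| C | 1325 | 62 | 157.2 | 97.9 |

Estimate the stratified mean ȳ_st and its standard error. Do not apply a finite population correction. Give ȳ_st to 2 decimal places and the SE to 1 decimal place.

ȳ_st ≈ 284.79, SE ≈ 12.8

ȳ_st = Σ W_h ȳ_h = (175·300.8 + 1475·397.5 + 1325·157.2)/2975 = 284.78739
V̂(ȳ_st) = Σ W_h² s_h²/n_h, with W_h = N_h/N and N = 2975:
  stratum A: (175/2975)²·100.8²/12 = 2.92983
  stratum B: (1475/2975)²·145.2²/40 = 129.564
  stratum C: (1325/2975)²·97.9²/62 = 30.6642
V̂(ȳ_st) = 163.158
SE(ȳ_st) = √163.158 = 12.7733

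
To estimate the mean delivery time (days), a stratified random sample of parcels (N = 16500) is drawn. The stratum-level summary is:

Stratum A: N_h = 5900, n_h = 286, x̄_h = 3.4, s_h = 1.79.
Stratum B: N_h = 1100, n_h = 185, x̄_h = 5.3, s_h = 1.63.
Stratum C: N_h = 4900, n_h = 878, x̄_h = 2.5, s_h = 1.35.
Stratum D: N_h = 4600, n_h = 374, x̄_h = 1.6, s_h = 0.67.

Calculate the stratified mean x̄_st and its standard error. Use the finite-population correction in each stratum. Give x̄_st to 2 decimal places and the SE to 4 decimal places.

x̄_st = Σ W_h x̄_h = (5900·3.4 + 1100·5.3 + 4900·2.5 + 4600·1.6)/16500 = 2.75758
V̂(x̄_st) = Σ W_h² (1 − n_h/N_h) s_h²/n_h, with W_h = N_h/N and N = 16500:
  stratum A: (5900/16500)²·(1 − 286/5900)·1.79²/286 = 0.001363
  stratum B: (1100/16500)²·(1 − 185/1100)·1.63²/185 = 5.30945e-05
  stratum C: (4900/16500)²·(1 − 878/4900)·1.35²/878 = 0.00015026
  stratum D: (4600/16500)²·(1 − 374/4600)·0.67²/374 = 8.57033e-05
V̂(x̄_st) = 0.00165206
SE(x̄_st) = √0.00165206 = 0.0406455

x̄_st ≈ 2.76, SE ≈ 0.0406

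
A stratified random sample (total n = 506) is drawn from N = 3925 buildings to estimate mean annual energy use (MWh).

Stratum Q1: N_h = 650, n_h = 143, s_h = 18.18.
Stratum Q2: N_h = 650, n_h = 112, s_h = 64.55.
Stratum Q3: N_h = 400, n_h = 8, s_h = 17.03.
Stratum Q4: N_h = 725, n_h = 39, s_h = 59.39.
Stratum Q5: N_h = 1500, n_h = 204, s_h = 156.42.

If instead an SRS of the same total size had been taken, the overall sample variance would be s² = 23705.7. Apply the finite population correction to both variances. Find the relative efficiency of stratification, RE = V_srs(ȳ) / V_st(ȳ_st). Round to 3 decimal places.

V̂(ȳ_st) = Σ W_h² (1 − n_h/N_h) s_h²/n_h, with W_h = N_h/N and N = 3925:
  stratum Q1: (650/3925)²·(1 − 143/650)·18.18²/143 = 0.0494417
  stratum Q2: (650/3925)²·(1 − 112/650)·64.55²/112 = 0.844483
  stratum Q3: (400/3925)²·(1 − 8/400)·17.03²/8 = 0.368983
  stratum Q4: (725/3925)²·(1 − 39/725)·59.39²/39 = 2.91974
  stratum Q5: (1500/3925)²·(1 − 204/1500)·156.42²/204 = 15.1346
V_st = 19.3173
V_srs = (1 − 506/3925)·23705.7/506 = 40.8095
Relative efficiency = V_srs / V_st = 40.8095/19.3173 = 2.1126

RE ≈ 2.113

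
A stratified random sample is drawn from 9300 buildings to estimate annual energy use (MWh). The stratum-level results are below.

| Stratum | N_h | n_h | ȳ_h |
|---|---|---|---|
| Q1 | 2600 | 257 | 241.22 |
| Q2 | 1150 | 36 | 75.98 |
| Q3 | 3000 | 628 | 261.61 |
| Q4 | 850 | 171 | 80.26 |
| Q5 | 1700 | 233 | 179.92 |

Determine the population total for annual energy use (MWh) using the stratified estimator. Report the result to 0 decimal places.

τ̂_st = Σ N_h ȳ_h = 2600·241.22 + 1150·75.98 + 3000·261.61 + 850·80.26 + 1700·179.92 = 1873464

τ̂_st ≈ 1873464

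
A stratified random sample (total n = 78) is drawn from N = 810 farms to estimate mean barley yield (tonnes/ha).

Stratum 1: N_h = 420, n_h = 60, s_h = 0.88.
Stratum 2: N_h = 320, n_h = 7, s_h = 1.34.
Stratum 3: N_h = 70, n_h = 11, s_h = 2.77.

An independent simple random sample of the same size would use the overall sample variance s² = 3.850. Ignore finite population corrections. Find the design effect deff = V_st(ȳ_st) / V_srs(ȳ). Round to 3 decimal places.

deff ≈ 0.987

V̂(ȳ_st) = Σ W_h² s_h²/n_h, with W_h = N_h/N and N = 810:
  stratum 1: (420/810)²·0.88²/60 = 0.00347011
  stratum 2: (320/810)²·1.34²/7 = 0.0400352
  stratum 3: (70/810)²·2.77²/11 = 0.00520946
V_st = 0.0487147
V_srs = s²/n = 3.850/78 = 0.049359
deff = V_st / V_srs = 0.0487147/0.049359 = 0.9869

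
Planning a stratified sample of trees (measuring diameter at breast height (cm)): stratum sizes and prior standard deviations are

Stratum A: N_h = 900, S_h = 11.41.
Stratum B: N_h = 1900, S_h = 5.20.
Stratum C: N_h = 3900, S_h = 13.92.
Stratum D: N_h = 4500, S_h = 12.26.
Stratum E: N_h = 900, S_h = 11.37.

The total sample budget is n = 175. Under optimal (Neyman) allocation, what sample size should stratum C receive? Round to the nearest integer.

68

Neyman allocation: n_h = n · N_h S_h / Σ N_i S_i, with n = 175.
  stratum A: N_h·S_h = 900·11.41 = 10269.00
  stratum B: N_h·S_h = 1900·5.20 = 9880.00
  stratum C: N_h·S_h = 3900·13.92 = 54288.00
  stratum D: N_h·S_h = 4500·12.26 = 55170.00
  stratum E: N_h·S_h = 900·11.37 = 10233.00
Σ N_h S_h = 139840.00
n for stratum C = 175·54288.00/139840.00 = 67.938 → 68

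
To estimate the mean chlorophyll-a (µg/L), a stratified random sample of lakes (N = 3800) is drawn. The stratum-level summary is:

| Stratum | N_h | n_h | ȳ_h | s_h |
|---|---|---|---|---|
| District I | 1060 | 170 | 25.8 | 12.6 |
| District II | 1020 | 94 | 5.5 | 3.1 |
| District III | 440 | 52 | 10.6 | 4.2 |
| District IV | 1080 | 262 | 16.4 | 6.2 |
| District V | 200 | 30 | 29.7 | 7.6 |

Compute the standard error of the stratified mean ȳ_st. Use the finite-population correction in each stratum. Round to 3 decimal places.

SE(ȳ_st) ≈ 0.292

V̂(ȳ_st) = Σ W_h² (1 − n_h/N_h) s_h²/n_h, with W_h = N_h/N and N = 3800:
  stratum District I: (1060/3800)²·(1 − 170/1060)·12.6²/170 = 0.0610128
  stratum District II: (1020/3800)²·(1 − 94/1020)·3.1²/94 = 0.00668713
  stratum District III: (440/3800)²·(1 − 52/440)·4.2²/52 = 0.00401063
  stratum District IV: (1080/3800)²·(1 − 262/1080)·6.2²/262 = 0.00897619
  stratum District V: (200/3800)²·(1 − 30/200)·7.6²/30 = 0.00453333
V̂(ȳ_st) = 0.0852201
SE(ȳ_st) = √0.0852201 = 0.291925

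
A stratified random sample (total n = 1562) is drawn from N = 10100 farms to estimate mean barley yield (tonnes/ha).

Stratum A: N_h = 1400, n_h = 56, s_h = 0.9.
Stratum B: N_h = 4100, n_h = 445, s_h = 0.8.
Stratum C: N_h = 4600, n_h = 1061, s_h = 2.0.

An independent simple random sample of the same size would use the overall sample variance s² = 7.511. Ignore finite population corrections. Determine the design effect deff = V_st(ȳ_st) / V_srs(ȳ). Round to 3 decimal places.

deff ≈ 0.270

V̂(ȳ_st) = Σ W_h² s_h²/n_h, with W_h = N_h/N and N = 10100:
  stratum A: (1400/10100)²·0.9²/56 = 0.000277914
  stratum B: (4100/10100)²·0.8²/445 = 0.000236998
  stratum C: (4600/10100)²·2.0²/1061 = 0.000782019
V_st = 0.00129693
V_srs = s²/n = 7.511/1562 = 0.00480858
deff = V_st / V_srs = 0.00129693/0.00480858 = 0.2697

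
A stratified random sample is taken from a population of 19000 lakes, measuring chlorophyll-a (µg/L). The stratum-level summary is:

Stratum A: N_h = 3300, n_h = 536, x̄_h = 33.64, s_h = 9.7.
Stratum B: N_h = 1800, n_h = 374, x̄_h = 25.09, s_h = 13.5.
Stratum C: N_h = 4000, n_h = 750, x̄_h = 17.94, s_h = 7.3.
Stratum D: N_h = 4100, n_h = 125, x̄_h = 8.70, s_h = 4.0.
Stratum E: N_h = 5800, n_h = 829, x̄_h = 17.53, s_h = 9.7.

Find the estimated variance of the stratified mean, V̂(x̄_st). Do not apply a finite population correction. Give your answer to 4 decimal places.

V̂(x̄_st) = Σ W_h² s_h²/n_h, with W_h = N_h/N and N = 19000:
  stratum A: (3300/19000)²·9.7²/536 = 0.00529541
  stratum B: (1800/19000)²·13.5²/374 = 0.00437355
  stratum C: (4000/19000)²·7.3²/750 = 0.00314918
  stratum D: (4100/19000)²·4.0²/125 = 0.00596033
  stratum E: (5800/19000)²·9.7²/829 = 0.0105764
V̂(x̄_st) = 0.0293549

V̂(x̄_st) ≈ 0.0294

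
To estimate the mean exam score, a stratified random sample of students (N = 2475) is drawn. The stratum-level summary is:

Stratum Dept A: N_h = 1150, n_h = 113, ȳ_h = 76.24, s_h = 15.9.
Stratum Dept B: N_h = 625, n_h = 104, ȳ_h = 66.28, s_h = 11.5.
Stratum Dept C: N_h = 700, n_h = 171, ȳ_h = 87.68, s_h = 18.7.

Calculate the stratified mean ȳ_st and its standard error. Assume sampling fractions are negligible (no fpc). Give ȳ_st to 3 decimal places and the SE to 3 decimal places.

ȳ_st ≈ 76.960, SE ≈ 0.853

ȳ_st = Σ W_h ȳ_h = (1150·76.24 + 625·66.28 + 700·87.68)/2475 = 76.96040
V̂(ȳ_st) = Σ W_h² s_h²/n_h, with W_h = N_h/N and N = 2475:
  stratum Dept A: (1150/2475)²·15.9²/113 = 0.483016
  stratum Dept B: (625/2475)²·11.5²/104 = 0.0810909
  stratum Dept C: (700/2475)²·18.7²/171 = 0.163581
V̂(ȳ_st) = 0.727687
SE(ȳ_st) = √0.727687 = 0.853046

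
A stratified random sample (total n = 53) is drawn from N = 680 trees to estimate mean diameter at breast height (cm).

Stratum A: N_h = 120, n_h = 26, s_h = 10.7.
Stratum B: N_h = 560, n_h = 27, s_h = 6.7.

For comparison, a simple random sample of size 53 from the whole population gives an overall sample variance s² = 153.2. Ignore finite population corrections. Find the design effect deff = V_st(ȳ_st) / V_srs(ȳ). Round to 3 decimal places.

deff ≈ 0.438

V̂(ȳ_st) = Σ W_h² s_h²/n_h, with W_h = N_h/N and N = 680:
  stratum A: (120/680)²·10.7²/26 = 0.137132
  stratum B: (560/680)²·6.7²/27 = 1.12757
V_st = 1.2647
V_srs = s²/n = 153.2/53 = 2.89057
deff = V_st / V_srs = 1.2647/2.89057 = 0.4375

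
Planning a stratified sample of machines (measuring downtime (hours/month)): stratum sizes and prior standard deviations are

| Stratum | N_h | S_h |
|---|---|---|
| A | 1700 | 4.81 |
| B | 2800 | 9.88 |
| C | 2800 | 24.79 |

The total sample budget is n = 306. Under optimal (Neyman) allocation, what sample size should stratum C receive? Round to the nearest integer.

Neyman allocation: n_h = n · N_h S_h / Σ N_i S_i, with n = 306.
  stratum A: N_h·S_h = 1700·4.81 = 8177.00
  stratum B: N_h·S_h = 2800·9.88 = 27664.00
  stratum C: N_h·S_h = 2800·24.79 = 69412.00
Σ N_h S_h = 105253.00
n for stratum C = 306·69412.00/105253.00 = 201.800 → 202

202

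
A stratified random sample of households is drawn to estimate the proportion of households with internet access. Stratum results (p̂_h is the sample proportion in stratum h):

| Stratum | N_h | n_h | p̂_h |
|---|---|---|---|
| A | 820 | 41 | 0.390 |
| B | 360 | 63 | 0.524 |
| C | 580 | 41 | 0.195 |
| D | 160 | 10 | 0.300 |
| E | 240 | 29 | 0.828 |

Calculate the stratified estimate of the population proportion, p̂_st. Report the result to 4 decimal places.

N = 2160; stratum weights W_h = N_h/N.
p̂_st = Σ W_h p̂_h = (820·0.390 + 360·0.524 + 580·0.195 + 160·0.300 + 240·0.828)/2160 = 0.40197

p̂_st ≈ 0.4020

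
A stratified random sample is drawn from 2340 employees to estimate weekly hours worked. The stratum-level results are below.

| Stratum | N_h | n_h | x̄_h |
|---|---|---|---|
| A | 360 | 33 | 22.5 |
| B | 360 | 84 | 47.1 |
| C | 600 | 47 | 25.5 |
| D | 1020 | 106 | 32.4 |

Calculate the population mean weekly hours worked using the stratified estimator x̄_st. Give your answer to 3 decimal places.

x̄_st ≈ 31.369

N = Σ N_h = 2340. Stratum weights W_h = N_h/N.
x̄_st = (360·22.5 + 360·47.1 + 600·25.5 + 1020·32.4) / 2340 = 31.36923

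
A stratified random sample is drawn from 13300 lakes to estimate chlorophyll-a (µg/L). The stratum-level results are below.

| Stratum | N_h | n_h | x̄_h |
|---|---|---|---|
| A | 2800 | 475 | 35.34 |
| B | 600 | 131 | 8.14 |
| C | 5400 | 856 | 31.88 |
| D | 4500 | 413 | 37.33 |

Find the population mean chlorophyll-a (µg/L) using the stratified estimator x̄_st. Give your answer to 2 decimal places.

N = Σ N_h = 13300. Stratum weights W_h = N_h/N.
x̄_st = (2800·35.34 + 600·8.14 + 5400·31.88 + 4500·37.33) / 13300 = 33.3814

x̄_st ≈ 33.38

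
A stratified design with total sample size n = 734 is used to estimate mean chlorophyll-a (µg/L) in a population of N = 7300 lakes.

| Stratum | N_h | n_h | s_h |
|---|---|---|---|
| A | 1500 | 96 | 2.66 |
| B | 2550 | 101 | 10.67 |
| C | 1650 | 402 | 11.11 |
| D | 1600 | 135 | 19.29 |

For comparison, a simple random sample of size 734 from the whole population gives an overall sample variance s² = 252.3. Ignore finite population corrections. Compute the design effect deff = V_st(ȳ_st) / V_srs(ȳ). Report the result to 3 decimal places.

deff ≈ 0.840

V̂(ȳ_st) = Σ W_h² s_h²/n_h, with W_h = N_h/N and N = 7300:
  stratum A: (1500/7300)²·2.66²/96 = 0.00311192
  stratum B: (2550/7300)²·10.67²/101 = 0.137544
  stratum C: (1650/7300)²·11.11²/402 = 0.0156864
  stratum D: (1600/7300)²·19.29²/135 = 0.132411
V_st = 0.288754
V_srs = s²/n = 252.3/734 = 0.343733
deff = V_st / V_srs = 0.288754/0.343733 = 0.8401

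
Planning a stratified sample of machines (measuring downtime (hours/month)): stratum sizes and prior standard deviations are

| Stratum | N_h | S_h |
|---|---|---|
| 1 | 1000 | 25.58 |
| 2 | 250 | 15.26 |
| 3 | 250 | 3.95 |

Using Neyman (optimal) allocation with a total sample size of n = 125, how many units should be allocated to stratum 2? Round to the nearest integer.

16

Neyman allocation: n_h = n · N_h S_h / Σ N_i S_i, with n = 125.
  stratum 1: N_h·S_h = 1000·25.58 = 25580.00
  stratum 2: N_h·S_h = 250·15.26 = 3815.00
  stratum 3: N_h·S_h = 250·3.95 = 987.50
Σ N_h S_h = 30382.50
n for stratum 2 = 125·3815.00/30382.50 = 15.696 → 16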